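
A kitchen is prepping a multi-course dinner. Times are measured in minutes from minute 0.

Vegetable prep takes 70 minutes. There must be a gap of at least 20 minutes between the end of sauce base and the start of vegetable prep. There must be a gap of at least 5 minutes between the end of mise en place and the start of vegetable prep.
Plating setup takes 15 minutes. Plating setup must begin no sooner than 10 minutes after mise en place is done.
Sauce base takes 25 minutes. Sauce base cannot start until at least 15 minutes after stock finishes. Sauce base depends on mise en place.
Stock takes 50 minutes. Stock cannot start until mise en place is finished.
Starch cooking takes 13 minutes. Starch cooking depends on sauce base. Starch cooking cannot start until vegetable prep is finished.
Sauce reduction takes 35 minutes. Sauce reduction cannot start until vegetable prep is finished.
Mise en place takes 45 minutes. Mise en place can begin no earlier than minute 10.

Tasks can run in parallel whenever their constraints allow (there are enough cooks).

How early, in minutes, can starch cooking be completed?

248

Mise en place cannot begin until its own release at minute 10. It runs from minute 10 to 10 + 45 = minute 55.
Stock cannot begin until mise en place (finishes minute 55). It runs from minute 55 to 55 + 50 = minute 105.
Sauce base needs all of stock (finishes minute 105, plus 15-minute gap → minute 120); mise en place (finishes minute 55). That puts its earliest start at minute 120; it finishes at 120 + 25 = minute 145.
Vegetable prep has to wait for sauce base (finishes minute 145, plus 20-minute gap → minute 165); mise en place (finishes minute 55, plus 5-minute gap → minute 60). The latest of these is minute 165, so vegetable prep runs minute 165 to 165 + 70 = minute 235.
Starch cooking needs all of sauce base (finishes minute 145); vegetable prep (finishes minute 235). That puts its earliest start at minute 235; it finishes at 235 + 13 = minute 248.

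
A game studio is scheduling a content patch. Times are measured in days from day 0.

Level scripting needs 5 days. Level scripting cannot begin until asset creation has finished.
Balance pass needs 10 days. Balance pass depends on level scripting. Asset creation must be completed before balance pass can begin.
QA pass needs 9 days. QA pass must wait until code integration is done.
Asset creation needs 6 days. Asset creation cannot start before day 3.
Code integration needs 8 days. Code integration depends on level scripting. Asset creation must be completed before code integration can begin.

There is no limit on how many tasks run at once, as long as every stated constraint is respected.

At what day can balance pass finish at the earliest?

After its own release at day 3, asset creation can start at day 3 and finishes at day 9.
Level scripting cannot begin until asset creation (finishes day 9). It runs from day 9 to 9 + 5 = day 14.
Balance pass cannot start until level scripting (finishes day 14); asset creation (finishes day 9). The controlling bound is day 14, so balance pass finishes at 14 + 10 = day 24.

24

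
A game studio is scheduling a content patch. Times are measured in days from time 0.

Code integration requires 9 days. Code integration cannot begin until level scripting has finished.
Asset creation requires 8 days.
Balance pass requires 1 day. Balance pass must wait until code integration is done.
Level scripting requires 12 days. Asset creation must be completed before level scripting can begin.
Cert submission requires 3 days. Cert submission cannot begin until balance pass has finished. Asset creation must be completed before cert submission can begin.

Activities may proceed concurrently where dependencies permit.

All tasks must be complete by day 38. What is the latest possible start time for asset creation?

5

To finish by day 38, cert submission (duration 3) must start no later than day 35.
Balance pass must finish before cert submission (must start by day 35). With a 1-day duration, balance pass must start by 35 − 1 = day 34.
Since balance pass (must start by day 34) depends on it, code integration must finish by day 34. Backing off its 9-day duration gives a latest start of day 25.
Level scripting has to be done before code integration (must start by day 25). That means finishing by day 25, i.e. starting by 25 − 12 = day 13.
For asset creation: level scripting (must start by day 13); cert submission (must start by day 35). The most restrictive is day 13; with an 8-day duration, asset creation must start by day 5.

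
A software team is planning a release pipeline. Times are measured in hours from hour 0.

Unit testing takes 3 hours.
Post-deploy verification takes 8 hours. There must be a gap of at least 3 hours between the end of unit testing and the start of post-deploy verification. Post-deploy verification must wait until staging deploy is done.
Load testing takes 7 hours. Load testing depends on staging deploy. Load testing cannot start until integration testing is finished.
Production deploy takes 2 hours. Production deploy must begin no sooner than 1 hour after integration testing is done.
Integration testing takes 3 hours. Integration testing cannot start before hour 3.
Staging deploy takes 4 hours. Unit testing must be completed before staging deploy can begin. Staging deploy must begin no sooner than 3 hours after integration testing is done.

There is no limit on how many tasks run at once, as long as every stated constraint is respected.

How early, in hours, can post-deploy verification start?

13

Integration testing waits on its own release at hour 3, so it starts at hour 3 and finishes at 3 + 3 = hour 6.
Unit testing has no prerequisites, so it starts at hour 0 and finishes at hour 3.
For staging deploy: unit testing (finishes hour 3); integration testing (finishes hour 6, plus 3-hour gap → hour 9). Taking the maximum gives a start of hour 9, and it finishes at 9 + 4 = hour 13.
Post-deploy verification waits on unit testing (finishes hour 3, plus 3-hour gap → hour 6); staging deploy (finishes hour 13). The latest of these is hour 13, which is the earliest post-deploy verification can start.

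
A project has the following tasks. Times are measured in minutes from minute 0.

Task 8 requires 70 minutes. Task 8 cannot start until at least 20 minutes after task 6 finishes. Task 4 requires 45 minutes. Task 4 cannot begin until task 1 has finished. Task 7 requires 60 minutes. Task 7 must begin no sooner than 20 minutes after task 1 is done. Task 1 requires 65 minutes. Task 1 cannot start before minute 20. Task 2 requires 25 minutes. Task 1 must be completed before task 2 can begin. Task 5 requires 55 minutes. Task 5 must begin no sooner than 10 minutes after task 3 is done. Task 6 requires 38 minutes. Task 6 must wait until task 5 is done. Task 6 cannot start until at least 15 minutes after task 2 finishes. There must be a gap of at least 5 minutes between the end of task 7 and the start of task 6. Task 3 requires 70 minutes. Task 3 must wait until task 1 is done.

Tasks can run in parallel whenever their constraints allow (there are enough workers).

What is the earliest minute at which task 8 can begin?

278

Task 1 cannot begin until its own release at minute 20. It runs from minute 20 to 20 + 65 = minute 85.
Task 7 waits on task 1 (finishes minute 85, plus 20-minute gap → minute 105), so it starts at minute 105 and finishes at 105 + 60 = minute 165.
Task 3 waits on task 1 (finishes minute 85), so it starts at minute 85 and finishes at 85 + 70 = minute 155.
Task 5 cannot begin until task 3 (finishes minute 155, plus 10-minute gap → minute 165). It runs from minute 165 to 165 + 55 = minute 220.
Task 2 cannot begin until task 1 (finishes minute 85). It runs from minute 85 to 85 + 25 = minute 110.
Task 6 has to wait for task 5 (finishes minute 220); task 2 (finishes minute 110, plus 15-minute gap → minute 125); task 7 (finishes minute 165, plus 5-minute gap → minute 170). The latest of these is minute 220, so task 6 runs minute 220 to 220 + 38 = minute 258.
Task 8 waits on task 6 (finishes minute 258, plus 20-minute gap → minute 278), so the earliest it can start is minute 278.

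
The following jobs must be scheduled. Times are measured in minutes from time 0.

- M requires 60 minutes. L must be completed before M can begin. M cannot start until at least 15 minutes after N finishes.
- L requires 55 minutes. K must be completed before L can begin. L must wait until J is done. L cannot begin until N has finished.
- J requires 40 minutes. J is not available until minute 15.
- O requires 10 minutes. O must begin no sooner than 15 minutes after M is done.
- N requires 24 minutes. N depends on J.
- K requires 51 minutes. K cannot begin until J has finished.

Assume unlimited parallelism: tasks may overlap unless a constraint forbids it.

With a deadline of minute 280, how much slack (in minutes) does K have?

J waits on its own release at minute 15, so it starts at minute 15 and finishes at 15 + 40 = minute 55.
After J (finishes minute 55), K can start at minute 55 and finishes at minute 106.

Working backward from the deadline:
Nothing follows O; the deadline of minute 280 is its only limit. It must start by 280 − 10 = minute 270.
M must finish before O (must start by minute 270, minus 15-minute gap → minute 255). With a 60-minute duration, M must start by 255 − 60 = minute 195.
L has to be done before M (must start by minute 195). That means finishing by minute 195, i.e. starting by 195 − 55 = minute 140.
K has to be done before L (must start by minute 140). That means finishing by minute 140, i.e. starting by 140 − 51 = minute 89.
So K can start as early as minute 55 and as late as minute 89, giving 89 − 55 = 34 minutes of slack.

34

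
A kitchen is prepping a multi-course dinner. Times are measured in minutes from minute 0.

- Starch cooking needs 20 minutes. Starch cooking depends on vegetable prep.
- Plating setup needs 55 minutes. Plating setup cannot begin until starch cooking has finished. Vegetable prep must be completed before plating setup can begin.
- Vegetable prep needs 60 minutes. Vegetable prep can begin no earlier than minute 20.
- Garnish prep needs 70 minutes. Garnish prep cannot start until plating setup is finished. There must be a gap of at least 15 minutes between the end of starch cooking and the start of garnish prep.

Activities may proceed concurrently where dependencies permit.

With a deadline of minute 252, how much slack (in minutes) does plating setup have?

27

After its own release at minute 20, vegetable prep can start at minute 20 and finishes at minute 80.
Starch cooking cannot begin until vegetable prep (finishes minute 80). It runs from minute 80 to 80 + 20 = minute 100.
Plating setup has to wait for starch cooking (finishes minute 100); vegetable prep (finishes minute 80). The latest of these is minute 100, so plating setup runs minute 100 to 100 + 55 = minute 155.

Working backward from the deadline:
Nothing follows garnish prep; the deadline of minute 252 is its only limit. It must start by 252 − 70 = minute 182.
Plating setup must finish before garnish prep (must start by minute 182). With a 55-minute duration, plating setup must start by 182 − 55 = minute 127.
So plating setup can start as early as minute 100 and as late as minute 127, giving 127 − 100 = 27 minutes of slack.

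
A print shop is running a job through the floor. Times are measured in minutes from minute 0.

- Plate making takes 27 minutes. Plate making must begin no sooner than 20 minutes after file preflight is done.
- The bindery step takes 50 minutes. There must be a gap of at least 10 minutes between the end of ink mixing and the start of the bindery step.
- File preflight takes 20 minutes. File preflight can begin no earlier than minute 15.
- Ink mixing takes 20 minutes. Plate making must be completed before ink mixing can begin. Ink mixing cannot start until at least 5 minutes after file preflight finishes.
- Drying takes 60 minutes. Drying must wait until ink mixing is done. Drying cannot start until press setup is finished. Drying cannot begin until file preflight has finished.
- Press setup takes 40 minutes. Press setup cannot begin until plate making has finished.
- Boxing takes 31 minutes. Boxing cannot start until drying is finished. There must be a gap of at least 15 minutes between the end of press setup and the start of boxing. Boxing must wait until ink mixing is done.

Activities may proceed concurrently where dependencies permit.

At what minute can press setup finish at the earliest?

File preflight cannot begin until its own release at minute 15. It runs from minute 15 to 15 + 20 = minute 35.
Plate making waits on file preflight (finishes minute 35, plus 20-minute gap → minute 55), so it starts at minute 55 and finishes at 55 + 27 = minute 82.
After plate making (finishes minute 82), press setup can start at minute 82 and finishes at minute 122.

122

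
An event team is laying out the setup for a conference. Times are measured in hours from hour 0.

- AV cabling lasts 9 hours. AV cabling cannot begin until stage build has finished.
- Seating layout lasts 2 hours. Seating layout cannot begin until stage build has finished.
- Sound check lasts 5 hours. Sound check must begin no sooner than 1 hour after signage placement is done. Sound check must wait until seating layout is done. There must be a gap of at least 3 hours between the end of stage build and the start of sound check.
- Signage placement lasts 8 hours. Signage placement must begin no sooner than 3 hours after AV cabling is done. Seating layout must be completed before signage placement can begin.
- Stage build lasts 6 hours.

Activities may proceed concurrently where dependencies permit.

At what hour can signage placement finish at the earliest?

Stage build can start immediately at hour 0; it finishes at hour 6.
After stage build (finishes hour 6), seating layout can start at hour 6 and finishes at hour 8.
AV cabling waits on stage build (finishes hour 6), so it starts at hour 6 and finishes at 6 + 9 = hour 15.
Signage placement cannot start until AV cabling (finishes hour 15, plus 3-hour gap → hour 18); seating layout (finishes hour 8). The controlling bound is hour 18, so signage placement finishes at 18 + 8 = hour 26.

26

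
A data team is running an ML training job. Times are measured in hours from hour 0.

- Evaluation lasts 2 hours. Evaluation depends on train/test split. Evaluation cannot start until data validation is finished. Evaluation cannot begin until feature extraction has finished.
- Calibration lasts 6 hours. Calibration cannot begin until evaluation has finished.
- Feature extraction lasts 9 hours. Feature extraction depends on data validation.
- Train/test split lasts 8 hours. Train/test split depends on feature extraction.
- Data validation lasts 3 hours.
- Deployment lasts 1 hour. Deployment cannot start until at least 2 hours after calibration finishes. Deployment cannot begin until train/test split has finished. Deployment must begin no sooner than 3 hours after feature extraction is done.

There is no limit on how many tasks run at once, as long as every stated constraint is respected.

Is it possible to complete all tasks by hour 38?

Nothing blocks data validation, so it runs from hour 0 to hour 3.
Feature extraction waits on data validation (finishes hour 3), so it starts at hour 3 and finishes at 3 + 9 = hour 12.
Train/test split cannot begin until feature extraction (finishes hour 12). It runs from hour 12 to 12 + 8 = hour 20.
Evaluation cannot start until train/test split (finishes hour 20); data validation (finishes hour 3); feature extraction (finishes hour 12). The controlling bound is hour 20, so evaluation finishes at 20 + 2 = hour 22.
Calibration cannot begin until evaluation (finishes hour 22). It runs from hour 22 to 22 + 6 = hour 28.
Deployment has to wait for calibration (finishes hour 28, plus 2-hour gap → hour 30); train/test split (finishes hour 20); feature extraction (finishes hour 12, plus 3-hour gap → hour 15). The latest of these is hour 30, so deployment runs hour 30 to 30 + 1 = hour 31.
Every task is finished by hour 31, which is no later than the deadline of 38, so the schedule is feasible.

Yes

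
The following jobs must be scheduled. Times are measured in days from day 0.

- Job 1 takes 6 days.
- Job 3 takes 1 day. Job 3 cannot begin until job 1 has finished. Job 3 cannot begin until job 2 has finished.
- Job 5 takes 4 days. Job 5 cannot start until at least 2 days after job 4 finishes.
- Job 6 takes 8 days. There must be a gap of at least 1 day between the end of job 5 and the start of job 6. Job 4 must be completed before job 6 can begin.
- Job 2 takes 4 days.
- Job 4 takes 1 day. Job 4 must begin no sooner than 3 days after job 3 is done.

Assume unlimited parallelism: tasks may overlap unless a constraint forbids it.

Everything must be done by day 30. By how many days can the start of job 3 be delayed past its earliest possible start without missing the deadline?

4

Job 2 can start immediately at day 0; it finishes at day 4.
Nothing blocks job 1, so it runs from day 0 to day 6.
Job 3 needs all of job 1 (finishes day 6); job 2 (finishes day 4). That puts its earliest start at day 6; it finishes at 6 + 1 = day 7.

Working backward from the deadline:
To finish by day 30, job 6 (duration 8) must start no later than day 22.
Job 5 must finish before job 6 (must start by day 22, minus 1-day gap → day 21). With a 4-day duration, job 5 must start by 21 − 4 = day 17.
Job 4 has several dependents: job 5 (must start by day 17, minus 2-day gap → day 15); job 6 (must start by day 22). The earliest of those limits is day 15, so job 4 must start by 15 − 1 = day 14.
Since job 4 (must start by day 14, minus 3-day gap → day 11) depends on it, job 3 must finish by day 11. Backing off its 1-day duration gives a latest start of day 10.
So job 3 can start as early as day 6 and as late as day 10, giving 10 − 6 = 4 days of slack.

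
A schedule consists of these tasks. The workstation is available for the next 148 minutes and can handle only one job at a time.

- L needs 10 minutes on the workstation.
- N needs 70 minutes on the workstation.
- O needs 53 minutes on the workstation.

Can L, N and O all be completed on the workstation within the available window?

Running back to back, the jobs need 10 + 70 + 53 = 133 minutes on the workstation.
Since 133 ≤ 148, they fit within the window.

Yes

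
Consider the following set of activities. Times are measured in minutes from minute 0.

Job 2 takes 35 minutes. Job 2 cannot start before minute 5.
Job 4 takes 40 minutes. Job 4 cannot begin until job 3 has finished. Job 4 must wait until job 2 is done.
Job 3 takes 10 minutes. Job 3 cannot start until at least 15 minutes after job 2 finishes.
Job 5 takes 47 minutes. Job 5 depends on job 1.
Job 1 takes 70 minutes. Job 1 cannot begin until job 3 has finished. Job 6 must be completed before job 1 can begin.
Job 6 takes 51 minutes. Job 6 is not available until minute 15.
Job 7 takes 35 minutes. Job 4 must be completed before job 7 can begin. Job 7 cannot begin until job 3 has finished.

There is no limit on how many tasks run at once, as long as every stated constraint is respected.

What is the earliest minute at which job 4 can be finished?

After its own release at minute 5, job 2 can start at minute 5 and finishes at minute 40.
Job 3 cannot begin until job 2 (finishes minute 40, plus 15-minute gap → minute 55). It runs from minute 55 to 55 + 10 = minute 65.
For job 4: job 3 (finishes minute 65); job 2 (finishes minute 40). Taking the maximum gives a start of minute 65, and it finishes at 65 + 40 = minute 105.

105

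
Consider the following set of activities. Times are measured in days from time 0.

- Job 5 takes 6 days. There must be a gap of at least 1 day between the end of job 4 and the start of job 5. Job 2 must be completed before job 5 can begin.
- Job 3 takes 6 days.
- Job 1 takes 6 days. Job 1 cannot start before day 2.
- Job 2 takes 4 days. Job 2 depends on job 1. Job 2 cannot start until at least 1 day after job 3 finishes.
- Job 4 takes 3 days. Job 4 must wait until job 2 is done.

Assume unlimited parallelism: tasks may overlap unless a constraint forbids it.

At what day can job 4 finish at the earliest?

Job 3 can start immediately at day 0; it finishes at day 6.
After its own release at day 2, job 1 can start at day 2 and finishes at day 8.
For job 2: job 1 (finishes day 8); job 3 (finishes day 6, plus 1-day gap → day 7). Taking the maximum gives a start of day 8, and it finishes at 8 + 4 = day 12.
Job 4 cannot begin until job 2 (finishes day 12). It runs from day 12 to 12 + 3 = day 15.

15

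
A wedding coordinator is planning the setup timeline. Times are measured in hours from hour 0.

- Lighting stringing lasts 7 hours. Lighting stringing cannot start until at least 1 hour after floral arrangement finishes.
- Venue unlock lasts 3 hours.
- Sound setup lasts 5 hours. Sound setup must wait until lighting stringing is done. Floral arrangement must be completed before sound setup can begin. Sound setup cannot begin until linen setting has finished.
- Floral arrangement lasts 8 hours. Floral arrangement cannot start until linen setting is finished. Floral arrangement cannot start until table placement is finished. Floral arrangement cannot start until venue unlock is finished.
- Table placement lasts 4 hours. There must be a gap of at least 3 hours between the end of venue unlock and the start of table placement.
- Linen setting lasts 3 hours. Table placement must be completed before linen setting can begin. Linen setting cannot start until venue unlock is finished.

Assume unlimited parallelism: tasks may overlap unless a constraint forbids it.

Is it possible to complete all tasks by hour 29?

Nothing blocks venue unlock, so it runs from hour 0 to hour 3.
Table placement waits on venue unlock (finishes hour 3, plus 3-hour gap → hour 6), so it starts at hour 6 and finishes at 6 + 4 = hour 10.
Linen setting cannot start until table placement (finishes hour 10); venue unlock (finishes hour 3). The controlling bound is hour 10, so linen setting finishes at 10 + 3 = hour 13.
Floral arrangement has to wait for linen setting (finishes hour 13); table placement (finishes hour 10); venue unlock (finishes hour 3). The latest of these is hour 13, so floral arrangement runs hour 13 to 13 + 8 = hour 21.
Lighting stringing cannot begin until floral arrangement (finishes hour 21, plus 1-hour gap → hour 22). It runs from hour 22 to 22 + 7 = hour 29.
Sound setup cannot start until lighting stringing (finishes hour 29); floral arrangement (finishes hour 21); linen setting (finishes hour 13). The controlling bound is hour 29, so sound setup finishes at 29 + 5 = hour 34.
The earliest everything can be done is hour 34, which is after the deadline of 29, so it is not possible.

No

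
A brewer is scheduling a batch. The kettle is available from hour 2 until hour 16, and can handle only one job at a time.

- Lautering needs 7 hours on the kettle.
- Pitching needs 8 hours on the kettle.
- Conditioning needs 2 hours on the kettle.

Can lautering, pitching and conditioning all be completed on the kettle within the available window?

No

The kettle window is 16 − 2 = 14 hours.
Running back to back, the jobs need 7 + 8 + 2 = 17 hours on the kettle.
Since 17 > 14, they cannot all fit.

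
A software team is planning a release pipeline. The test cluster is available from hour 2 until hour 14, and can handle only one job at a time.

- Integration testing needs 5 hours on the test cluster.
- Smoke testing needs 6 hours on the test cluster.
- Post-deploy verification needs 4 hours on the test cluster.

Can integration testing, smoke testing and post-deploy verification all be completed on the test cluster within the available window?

No

The test cluster window is 14 − 2 = 12 hours.
Running back to back, the jobs need 5 + 6 + 4 = 15 hours on the test cluster.
Since 15 > 12, they cannot all fit.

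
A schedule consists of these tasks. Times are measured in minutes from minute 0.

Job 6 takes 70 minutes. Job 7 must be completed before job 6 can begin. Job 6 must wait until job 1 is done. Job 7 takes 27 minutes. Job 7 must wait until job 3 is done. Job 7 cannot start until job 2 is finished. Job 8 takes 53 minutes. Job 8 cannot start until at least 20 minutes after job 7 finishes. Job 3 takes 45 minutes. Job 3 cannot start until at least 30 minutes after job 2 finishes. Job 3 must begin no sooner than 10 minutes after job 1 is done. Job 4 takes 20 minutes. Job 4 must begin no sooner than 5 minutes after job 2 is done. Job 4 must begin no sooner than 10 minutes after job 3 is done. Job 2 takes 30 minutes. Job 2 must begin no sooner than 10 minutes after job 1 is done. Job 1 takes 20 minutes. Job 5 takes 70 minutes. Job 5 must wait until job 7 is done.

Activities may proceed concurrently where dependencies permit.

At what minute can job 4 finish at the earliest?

165

Nothing blocks job 1, so it runs from minute 0 to minute 20.
Job 2 cannot begin until job 1 (finishes minute 20, plus 10-minute gap → minute 30). It runs from minute 30 to 30 + 30 = minute 60.
Job 3 needs all of job 2 (finishes minute 60, plus 30-minute gap → minute 90); job 1 (finishes minute 20, plus 10-minute gap → minute 30). That puts its earliest start at minute 90; it finishes at 90 + 45 = minute 135.
Job 4 cannot start until job 2 (finishes minute 60, plus 5-minute gap → minute 65); job 3 (finishes minute 135, plus 10-minute gap → minute 145). The controlling bound is minute 145, so job 4 finishes at 145 + 20 = minute 165.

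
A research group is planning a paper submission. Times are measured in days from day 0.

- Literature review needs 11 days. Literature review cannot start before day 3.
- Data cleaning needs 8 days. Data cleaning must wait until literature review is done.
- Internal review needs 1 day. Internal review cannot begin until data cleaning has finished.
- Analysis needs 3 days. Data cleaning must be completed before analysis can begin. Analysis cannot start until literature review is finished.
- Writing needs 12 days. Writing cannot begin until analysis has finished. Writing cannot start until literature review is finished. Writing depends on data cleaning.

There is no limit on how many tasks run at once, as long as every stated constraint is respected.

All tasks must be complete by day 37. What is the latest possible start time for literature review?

3

Writing has no dependents, so it just needs to finish by day 37. Starting by 37 − 12 = day 25 achieves that.
Analysis has to be done before writing (must start by day 25). That means finishing by day 25, i.e. starting by 25 − 3 = day 22.
Nothing follows internal review; the deadline of day 37 is its only limit. It must start by 37 − 1 = day 36.
Data cleaning has several dependents: analysis (must start by day 22); writing (must start by day 25); internal review (must start by day 36). The earliest of those limits is day 22, so data cleaning must start by 22 − 8 = day 14.
Literature review has several dependents: data cleaning (must start by day 14); analysis (must start by day 22); writing (must start by day 25). The earliest of those limits is day 14, so literature review must start by 14 − 11 = day 3.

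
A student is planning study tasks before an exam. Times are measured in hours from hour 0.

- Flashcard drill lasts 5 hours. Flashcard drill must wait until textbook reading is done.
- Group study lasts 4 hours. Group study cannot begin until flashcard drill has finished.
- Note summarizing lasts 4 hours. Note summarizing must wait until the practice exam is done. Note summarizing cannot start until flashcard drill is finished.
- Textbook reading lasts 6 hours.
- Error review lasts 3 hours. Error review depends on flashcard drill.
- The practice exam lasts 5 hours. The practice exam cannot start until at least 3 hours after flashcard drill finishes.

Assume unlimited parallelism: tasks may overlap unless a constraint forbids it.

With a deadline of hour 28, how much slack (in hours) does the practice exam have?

Textbook reading can start immediately at hour 0; it finishes at hour 6.
Flashcard drill waits on textbook reading (finishes hour 6), so it starts at hour 6 and finishes at 6 + 5 = hour 11.
After flashcard drill (finishes hour 11, plus 3-hour gap → hour 14), the practice exam can start at hour 14 and finishes at hour 19.

Working backward from the deadline:
Nothing follows note summarizing; the deadline of hour 28 is its only limit. It must start by 28 − 4 = hour 24.
The practice exam has to be done before note summarizing (must start by hour 24). That means finishing by hour 24, i.e. starting by 24 − 5 = hour 19.
So the practice exam can start as early as hour 14 and as late as hour 19, giving 19 − 14 = 5 hours of slack.

5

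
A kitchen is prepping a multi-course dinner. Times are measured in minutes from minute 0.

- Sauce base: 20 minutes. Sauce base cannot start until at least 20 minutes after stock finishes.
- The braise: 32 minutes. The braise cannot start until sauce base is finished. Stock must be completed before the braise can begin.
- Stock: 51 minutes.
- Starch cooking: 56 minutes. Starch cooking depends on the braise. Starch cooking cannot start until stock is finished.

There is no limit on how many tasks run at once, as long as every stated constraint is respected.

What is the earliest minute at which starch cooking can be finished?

179

Stock has no prerequisites, so it starts at minute 0 and finishes at minute 51.
Sauce base waits on stock (finishes minute 51, plus 20-minute gap → minute 71), so it starts at minute 71 and finishes at 71 + 20 = minute 91.
For the braise: sauce base (finishes minute 91); stock (finishes minute 51). Taking the maximum gives a start of minute 91, and it finishes at 91 + 32 = minute 123.
Starch cooking needs all of the braise (finishes minute 123); stock (finishes minute 51). That puts its earliest start at minute 123; it finishes at 123 + 56 = minute 179.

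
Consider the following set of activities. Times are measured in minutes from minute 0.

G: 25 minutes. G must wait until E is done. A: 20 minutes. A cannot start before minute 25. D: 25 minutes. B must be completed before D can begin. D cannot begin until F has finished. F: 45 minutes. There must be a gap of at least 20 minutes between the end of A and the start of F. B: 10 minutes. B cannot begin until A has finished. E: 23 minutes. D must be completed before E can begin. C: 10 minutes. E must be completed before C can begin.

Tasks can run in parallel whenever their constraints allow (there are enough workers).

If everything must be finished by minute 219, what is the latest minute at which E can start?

Nothing follows C; the deadline of minute 219 is its only limit. It must start by 219 − 10 = minute 209.
Nothing follows G; the deadline of minute 219 is its only limit. It must start by 219 − 25 = minute 194.
E feeds C (must start by minute 209); G (must start by minute 194). Taking the minimum, E must finish by minute 194 and start by 194 − 23 = minute 171.

171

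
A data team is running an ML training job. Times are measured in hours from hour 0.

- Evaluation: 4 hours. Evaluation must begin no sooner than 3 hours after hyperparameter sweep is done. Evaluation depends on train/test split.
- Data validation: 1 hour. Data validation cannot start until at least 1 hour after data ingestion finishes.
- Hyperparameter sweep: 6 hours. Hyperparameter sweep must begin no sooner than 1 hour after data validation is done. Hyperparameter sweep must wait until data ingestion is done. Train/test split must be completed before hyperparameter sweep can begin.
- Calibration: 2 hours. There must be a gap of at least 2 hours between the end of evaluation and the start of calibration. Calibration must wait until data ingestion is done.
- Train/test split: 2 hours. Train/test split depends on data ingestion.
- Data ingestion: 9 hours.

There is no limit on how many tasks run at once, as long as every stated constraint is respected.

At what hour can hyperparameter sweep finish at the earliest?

18

Data ingestion has no prerequisites, so it starts at hour 0 and finishes at hour 9.
After data ingestion (finishes hour 9), train/test split can start at hour 9 and finishes at hour 11.
Data validation cannot begin until data ingestion (finishes hour 9, plus 1-hour gap → hour 10). It runs from hour 10 to 10 + 1 = hour 11.
For hyperparameter sweep: data validation (finishes hour 11, plus 1-hour gap → hour 12); data ingestion (finishes hour 9); train/test split (finishes hour 11). Taking the maximum gives a start of hour 12, and it finishes at 12 + 6 = hour 18.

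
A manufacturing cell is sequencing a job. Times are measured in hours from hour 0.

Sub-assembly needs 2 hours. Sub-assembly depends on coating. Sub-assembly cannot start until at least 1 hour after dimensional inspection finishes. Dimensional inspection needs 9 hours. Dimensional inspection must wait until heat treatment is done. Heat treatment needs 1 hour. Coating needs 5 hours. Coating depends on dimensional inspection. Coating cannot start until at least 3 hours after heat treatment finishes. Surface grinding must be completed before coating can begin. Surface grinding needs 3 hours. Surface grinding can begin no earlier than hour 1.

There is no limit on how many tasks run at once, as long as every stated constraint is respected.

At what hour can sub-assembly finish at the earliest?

Surface grinding cannot begin until its own release at hour 1. It runs from hour 1 to 1 + 3 = hour 4.
Heat treatment can start immediately at hour 0; it finishes at hour 1.
Dimensional inspection waits on heat treatment (finishes hour 1), so it starts at hour 1 and finishes at 1 + 9 = hour 10.
Coating has to wait for dimensional inspection (finishes hour 10); heat treatment (finishes hour 1, plus 3-hour gap → hour 4); surface grinding (finishes hour 4). The latest of these is hour 10, so coating runs hour 10 to 10 + 5 = hour 15.
Sub-assembly has to wait for coating (finishes hour 15); dimensional inspection (finishes hour 10, plus 1-hour gap → hour 11). The latest of these is hour 15, so sub-assembly runs hour 15 to 15 + 2 = hour 17.

17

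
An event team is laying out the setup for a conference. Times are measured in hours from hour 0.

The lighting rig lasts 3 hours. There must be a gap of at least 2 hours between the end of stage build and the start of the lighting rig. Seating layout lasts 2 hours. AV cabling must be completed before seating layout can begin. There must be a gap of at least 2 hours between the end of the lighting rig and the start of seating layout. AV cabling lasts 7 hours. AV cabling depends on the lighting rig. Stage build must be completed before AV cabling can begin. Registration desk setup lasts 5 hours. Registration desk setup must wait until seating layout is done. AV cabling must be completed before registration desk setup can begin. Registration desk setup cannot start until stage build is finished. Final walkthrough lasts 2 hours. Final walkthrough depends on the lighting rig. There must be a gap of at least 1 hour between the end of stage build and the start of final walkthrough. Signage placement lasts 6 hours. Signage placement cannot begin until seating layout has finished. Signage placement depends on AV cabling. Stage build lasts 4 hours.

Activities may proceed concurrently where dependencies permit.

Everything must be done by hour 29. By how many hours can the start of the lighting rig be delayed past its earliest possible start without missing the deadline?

5

Nothing blocks stage build, so it runs from hour 0 to hour 4.
The lighting rig cannot begin until stage build (finishes hour 4, plus 2-hour gap → hour 6). It runs from hour 6 to 6 + 3 = hour 9.

Working backward from the deadline:
Nothing follows registration desk setup; the deadline of hour 29 is its only limit. It must start by 29 − 5 = hour 24.
Signage placement must finish by hour 29; it takes 6 hours, so it must start by 29 − 6 = hour 23.
Seating layout feeds registration desk setup (must start by hour 24); signage placement (must start by hour 23). Taking the minimum, seating layout must finish by hour 23 and start by 23 − 2 = hour 21.
AV cabling has several dependents: seating layout (must start by hour 21); registration desk setup (must start by hour 24); signage placement (must start by hour 23). The earliest of those limits is hour 21, so AV cabling must start by 21 − 7 = hour 14.
To finish by hour 29, final walkthrough (duration 2) must start no later than hour 27.
The lighting rig must finish in time for AV cabling (must start by hour 14); seating layout (must start by hour 21, minus 2-hour gap → hour 19); final walkthrough (must start by hour 27). The tightest is hour 14, so the lighting rig must start by 14 − 3 = hour 11.
So the lighting rig can start as early as hour 6 and as late as hour 11, giving 11 − 6 = 5 hours of slack.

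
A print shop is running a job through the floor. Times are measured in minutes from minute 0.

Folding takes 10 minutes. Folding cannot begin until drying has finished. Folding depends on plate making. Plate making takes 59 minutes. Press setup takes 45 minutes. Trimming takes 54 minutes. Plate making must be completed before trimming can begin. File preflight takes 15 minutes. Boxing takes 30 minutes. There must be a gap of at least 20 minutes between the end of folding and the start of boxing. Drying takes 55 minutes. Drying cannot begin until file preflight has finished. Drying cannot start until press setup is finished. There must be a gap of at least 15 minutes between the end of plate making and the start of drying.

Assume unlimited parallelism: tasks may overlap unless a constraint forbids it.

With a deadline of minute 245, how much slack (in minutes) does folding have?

56

Nothing blocks press setup, so it runs from minute 0 to minute 45.
Plate making can start immediately at minute 0; it finishes at minute 59.
Nothing blocks file preflight, so it runs from minute 0 to minute 15.
Drying needs all of file preflight (finishes minute 15); press setup (finishes minute 45); plate making (finishes minute 59, plus 15-minute gap → minute 74). That puts its earliest start at minute 74; it finishes at 74 + 55 = minute 129.
Folding cannot start until drying (finishes minute 129); plate making (finishes minute 59). The controlling bound is minute 129, so folding finishes at 129 + 10 = minute 139.

Working backward from the deadline:
Nothing follows boxing; the deadline of minute 245 is its only limit. It must start by 245 − 30 = minute 215.
Since boxing (must start by minute 215, minus 20-minute gap → minute 195) depends on it, folding must finish by minute 195. Backing off its 10-minute duration gives a latest start of minute 185.
So folding can start as early as minute 129 and as late as minute 185, giving 185 − 129 = 56 minutes of slack.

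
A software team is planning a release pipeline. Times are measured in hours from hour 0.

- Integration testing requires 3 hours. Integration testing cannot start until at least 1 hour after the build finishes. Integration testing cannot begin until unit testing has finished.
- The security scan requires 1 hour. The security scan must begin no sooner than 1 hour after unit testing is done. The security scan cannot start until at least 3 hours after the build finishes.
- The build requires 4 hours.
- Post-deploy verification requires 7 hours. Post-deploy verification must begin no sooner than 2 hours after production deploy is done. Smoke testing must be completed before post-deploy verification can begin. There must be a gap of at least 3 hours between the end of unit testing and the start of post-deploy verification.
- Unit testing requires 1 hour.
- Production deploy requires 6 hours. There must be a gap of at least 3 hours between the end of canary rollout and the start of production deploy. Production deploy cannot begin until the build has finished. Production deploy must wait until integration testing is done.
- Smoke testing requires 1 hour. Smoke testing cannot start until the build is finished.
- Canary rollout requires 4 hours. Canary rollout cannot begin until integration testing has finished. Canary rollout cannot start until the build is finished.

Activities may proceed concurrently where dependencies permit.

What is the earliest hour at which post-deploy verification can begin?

23

Unit testing has no prerequisites, so it starts at hour 0 and finishes at hour 1.
Nothing blocks the build, so it runs from hour 0 to hour 4.
Smoke testing cannot begin until the build (finishes hour 4). It runs from hour 4 to 4 + 1 = hour 5.
Integration testing needs all of the build (finishes hour 4, plus 1-hour gap → hour 5); unit testing (finishes hour 1). That puts its earliest start at hour 5; it finishes at 5 + 3 = hour 8.
For canary rollout: integration testing (finishes hour 8); the build (finishes hour 4). Taking the maximum gives a start of hour 8, and it finishes at 8 + 4 = hour 12.
For production deploy: canary rollout (finishes hour 12, plus 3-hour gap → hour 15); the build (finishes hour 4); integration testing (finishes hour 8). Taking the maximum gives a start of hour 15, and it finishes at 15 + 6 = hour 21.
Post-deploy verification waits on production deploy (finishes hour 21, plus 2-hour gap → hour 23); smoke testing (finishes hour 5); unit testing (finishes hour 1, plus 3-hour gap → hour 4). The latest of these is hour 23, which is the earliest post-deploy verification can start.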